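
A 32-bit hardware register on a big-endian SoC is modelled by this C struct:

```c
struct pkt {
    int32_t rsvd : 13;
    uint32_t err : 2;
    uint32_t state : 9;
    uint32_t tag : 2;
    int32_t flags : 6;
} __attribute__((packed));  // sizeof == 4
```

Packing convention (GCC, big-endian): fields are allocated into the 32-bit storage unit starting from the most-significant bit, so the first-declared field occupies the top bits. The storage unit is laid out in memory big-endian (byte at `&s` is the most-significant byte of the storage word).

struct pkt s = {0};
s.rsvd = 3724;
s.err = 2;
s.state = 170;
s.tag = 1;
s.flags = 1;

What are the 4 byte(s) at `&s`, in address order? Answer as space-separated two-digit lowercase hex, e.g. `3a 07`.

74 64 aa 41

rsvd (13b) val=3724 bits=0xe8c at bit 19: 0x74600000
err (2b) val=2 bits=0x2 at bit 17: 0x74640000
state (9b) val=170 bits=0xaa at bit 8: 0x7464aa00
tag (2b) val=1 bits=0x1 at bit 6: 0x7464aa40
flags (6b) val=1 bits=0x1 at bit 0: 0x7464aa41
word = 0x7464aa41 → big-endian bytes:
  [0]=0x74  [1]=0x64  [2]=0xaa  [3]=0x41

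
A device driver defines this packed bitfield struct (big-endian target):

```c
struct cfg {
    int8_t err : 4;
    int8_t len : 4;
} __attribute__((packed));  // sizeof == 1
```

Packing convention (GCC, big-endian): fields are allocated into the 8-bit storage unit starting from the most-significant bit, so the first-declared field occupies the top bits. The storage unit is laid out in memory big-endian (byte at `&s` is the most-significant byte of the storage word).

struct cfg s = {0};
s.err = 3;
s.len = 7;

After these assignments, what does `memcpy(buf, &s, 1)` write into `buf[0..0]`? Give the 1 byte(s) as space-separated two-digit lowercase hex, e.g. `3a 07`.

37

err:4 = 3 → 0x3 << 4 → word 0x30
len:4 = 7 → 0x7 << 0 → word 0x37
word = 0x37 → big-endian bytes:
  [0]=0x37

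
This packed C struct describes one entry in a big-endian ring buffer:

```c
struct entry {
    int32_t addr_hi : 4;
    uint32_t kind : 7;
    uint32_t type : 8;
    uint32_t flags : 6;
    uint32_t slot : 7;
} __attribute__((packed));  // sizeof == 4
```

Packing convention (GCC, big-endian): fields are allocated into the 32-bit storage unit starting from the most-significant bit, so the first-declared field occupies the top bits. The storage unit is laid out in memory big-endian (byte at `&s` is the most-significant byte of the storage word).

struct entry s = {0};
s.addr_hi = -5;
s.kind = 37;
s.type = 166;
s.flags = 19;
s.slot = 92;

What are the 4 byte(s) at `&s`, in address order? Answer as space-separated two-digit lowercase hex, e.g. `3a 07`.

addr_hi:4 = -5 → 0xb << 28 → word 0xb0000000
kind:7 = 37 → 0x25 << 21 → word 0xb4a00000
type:8 = 166 → 0xa6 << 13 → word 0xb4b4c000
flags:6 = 19 → 0x13 << 7 → word 0xb4b4c980
slot:7 = 92 → 0x5c << 0 → word 0xb4b4c9dc
word = 0xb4b4c9dc → big-endian bytes:
  [0]=0xb4  [1]=0xb4  [2]=0xc9  [3]=0xdc

b4 b4 c9 dc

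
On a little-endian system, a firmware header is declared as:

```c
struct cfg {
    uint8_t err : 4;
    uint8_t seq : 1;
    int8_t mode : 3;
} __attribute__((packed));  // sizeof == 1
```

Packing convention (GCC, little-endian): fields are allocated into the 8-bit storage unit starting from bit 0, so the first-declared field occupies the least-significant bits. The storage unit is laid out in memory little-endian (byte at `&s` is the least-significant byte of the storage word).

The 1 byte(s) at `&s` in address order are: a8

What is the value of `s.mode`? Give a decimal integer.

[0]=0xa8 (little-endian) → word 0xa8
err [0+:4] = (word>>0) & 0xf = 8
seq [4+:1] = (word>>4) & 0x1 = 0
mode [5+:3] = (word>>5) & 0x7 = 5  ←
mode signed 3b, MSB=1: 5 - 8 = -3

-3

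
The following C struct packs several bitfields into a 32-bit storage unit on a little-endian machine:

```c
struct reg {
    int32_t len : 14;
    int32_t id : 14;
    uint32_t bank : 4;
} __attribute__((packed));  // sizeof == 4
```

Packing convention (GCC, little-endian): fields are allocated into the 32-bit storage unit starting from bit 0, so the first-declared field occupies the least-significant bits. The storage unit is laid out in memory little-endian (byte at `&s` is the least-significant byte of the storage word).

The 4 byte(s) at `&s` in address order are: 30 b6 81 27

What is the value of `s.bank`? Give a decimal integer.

2

[0]=0x30 [1]=0xb6 [2]=0x81 [3]=0x27 (little-endian) → word 0x2781b630
len [0+:14] = (word>>0) & 0x3fff = 13872
id [14+:14] = (word>>14) & 0x3fff = 7686
bank [28+:4] = (word>>28) & 0xf = 2  ←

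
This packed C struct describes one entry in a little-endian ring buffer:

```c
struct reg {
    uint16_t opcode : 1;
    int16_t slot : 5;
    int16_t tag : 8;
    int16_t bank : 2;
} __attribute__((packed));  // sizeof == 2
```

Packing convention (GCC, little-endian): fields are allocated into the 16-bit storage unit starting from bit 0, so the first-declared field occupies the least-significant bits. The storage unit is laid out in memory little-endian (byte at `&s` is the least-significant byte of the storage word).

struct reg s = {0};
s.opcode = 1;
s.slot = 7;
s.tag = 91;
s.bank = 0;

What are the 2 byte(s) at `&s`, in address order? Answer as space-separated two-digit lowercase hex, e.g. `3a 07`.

opcode (1b) val=1 bits=0x1 at bit 0: 0x0001
slot (5b) val=7 bits=0x7 at bit 1: 0x000f
tag (8b) val=91 bits=0x5b at bit 6: 0x16cf
bank (2b) val=0 bits=0x0 at bit 14: 0x16cf
word = 0x16cf → little-endian bytes:
  [0]=0xcf  [1]=0x16

cf 16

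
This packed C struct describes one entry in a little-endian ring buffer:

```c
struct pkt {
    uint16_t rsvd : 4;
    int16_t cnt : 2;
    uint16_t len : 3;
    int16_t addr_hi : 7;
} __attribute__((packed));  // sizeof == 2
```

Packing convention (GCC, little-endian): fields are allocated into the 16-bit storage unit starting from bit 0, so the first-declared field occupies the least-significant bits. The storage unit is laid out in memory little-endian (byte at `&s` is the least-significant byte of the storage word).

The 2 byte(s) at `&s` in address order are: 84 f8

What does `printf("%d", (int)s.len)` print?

[0]=0x84 [1]=0xf8 (little-endian) → word 0xf884
rsvd [0+:4] = (word>>0) & 0xf = 4
cnt [4+:2] = (word>>4) & 0x3 = 0
len [6+:3] = (word>>6) & 0x7 = 2  ←
addr_hi [9+:7] = (word>>9) & 0x7f = 124

2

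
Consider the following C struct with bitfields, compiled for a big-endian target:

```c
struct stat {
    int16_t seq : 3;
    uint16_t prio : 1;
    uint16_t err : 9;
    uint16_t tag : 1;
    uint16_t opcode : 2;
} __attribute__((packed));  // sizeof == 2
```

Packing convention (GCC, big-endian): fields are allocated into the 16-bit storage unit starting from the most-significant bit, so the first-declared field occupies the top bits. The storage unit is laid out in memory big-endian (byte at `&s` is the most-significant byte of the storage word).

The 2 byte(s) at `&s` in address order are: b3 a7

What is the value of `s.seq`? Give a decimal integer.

[0]=0xb3 [1]=0xa7 (big-endian) → word 0xb3a7
seq [13+:3] = (word>>13) & 0x7 = 5  ←
prio [12+:1] = (word>>12) & 0x1 = 1
err [3+:9] = (word>>3) & 0x1ff = 116
tag [2+:1] = (word>>2) & 0x1 = 1
opcode [0+:2] = (word>>0) & 0x3 = 3
seq signed 3b, MSB=1: 5 - 8 = -3

-3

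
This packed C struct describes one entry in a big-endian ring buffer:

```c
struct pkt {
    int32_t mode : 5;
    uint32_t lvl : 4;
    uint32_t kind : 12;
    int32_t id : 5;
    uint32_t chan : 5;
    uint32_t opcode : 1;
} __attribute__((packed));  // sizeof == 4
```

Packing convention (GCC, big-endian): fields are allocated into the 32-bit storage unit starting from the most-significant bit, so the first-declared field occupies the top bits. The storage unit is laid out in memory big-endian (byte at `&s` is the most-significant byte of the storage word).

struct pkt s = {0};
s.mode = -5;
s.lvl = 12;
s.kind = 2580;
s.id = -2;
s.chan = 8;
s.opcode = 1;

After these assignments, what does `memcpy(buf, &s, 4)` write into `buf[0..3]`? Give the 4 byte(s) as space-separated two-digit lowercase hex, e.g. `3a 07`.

mode:5 = -5 → 0x1b << 27 → word 0xd8000000
lvl:4 = 12 → 0xc << 23 → word 0xde000000
kind:12 = 2580 → 0xa14 << 11 → word 0xde50a000
id:5 = -2 → 0x1e << 6 → word 0xde50a780
chan:5 = 8 → 0x8 << 1 → word 0xde50a790
opcode:1 = 1 → 0x1 << 0 → word 0xde50a791
word = 0xde50a791 → big-endian bytes:
  [0]=0xde  [1]=0x50  [2]=0xa7  [3]=0x91

de 50 a7 91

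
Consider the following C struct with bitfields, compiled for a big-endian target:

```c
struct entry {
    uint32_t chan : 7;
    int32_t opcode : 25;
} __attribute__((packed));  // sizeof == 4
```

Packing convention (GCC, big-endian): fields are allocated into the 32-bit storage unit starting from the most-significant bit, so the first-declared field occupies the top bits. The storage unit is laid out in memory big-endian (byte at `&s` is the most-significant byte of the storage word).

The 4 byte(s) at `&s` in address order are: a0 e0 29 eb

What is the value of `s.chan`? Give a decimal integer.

[0]=0xa0 [1]=0xe0 [2]=0x29 [3]=0xeb (big-endian) → word 0xa0e029eb
chan [25+:7] = (word>>25) & 0x7f = 80  ←
opcode [0+:25] = (word>>0) & 0x1ffffff = 14690795

80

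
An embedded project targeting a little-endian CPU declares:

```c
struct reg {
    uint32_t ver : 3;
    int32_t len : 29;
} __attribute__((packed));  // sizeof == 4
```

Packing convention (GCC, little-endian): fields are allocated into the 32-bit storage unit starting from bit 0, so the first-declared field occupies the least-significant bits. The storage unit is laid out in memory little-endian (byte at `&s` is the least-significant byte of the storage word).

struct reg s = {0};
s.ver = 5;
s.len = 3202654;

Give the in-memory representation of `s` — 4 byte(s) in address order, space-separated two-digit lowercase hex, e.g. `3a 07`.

f5 f2 86 01

ver (3b) val=5 bits=0x5 at bit 0: 0x00000005
len (29b) val=3202654 bits=0x30de5e at bit 3: 0x0186f2f5
word = 0x0186f2f5 → little-endian bytes:
  [0]=0xf5  [1]=0xf2  [2]=0x86  [3]=0x01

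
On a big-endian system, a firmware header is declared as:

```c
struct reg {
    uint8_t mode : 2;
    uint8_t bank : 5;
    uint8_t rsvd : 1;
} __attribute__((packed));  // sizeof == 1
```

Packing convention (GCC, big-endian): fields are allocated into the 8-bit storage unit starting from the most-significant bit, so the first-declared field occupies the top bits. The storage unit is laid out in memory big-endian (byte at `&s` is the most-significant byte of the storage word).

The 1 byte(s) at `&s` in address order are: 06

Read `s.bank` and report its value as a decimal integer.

3

[0]=0x06 (big-endian) → word 0x06
mode:2 @ bit 6 → (0x06>>6)&0x3 = 0x0
bank:5 @ bit 1 → (0x06>>1)&0x1f = 0x3  ←
rsvd:1 @ bit 0 → (0x06>>0)&0x1 = 0x0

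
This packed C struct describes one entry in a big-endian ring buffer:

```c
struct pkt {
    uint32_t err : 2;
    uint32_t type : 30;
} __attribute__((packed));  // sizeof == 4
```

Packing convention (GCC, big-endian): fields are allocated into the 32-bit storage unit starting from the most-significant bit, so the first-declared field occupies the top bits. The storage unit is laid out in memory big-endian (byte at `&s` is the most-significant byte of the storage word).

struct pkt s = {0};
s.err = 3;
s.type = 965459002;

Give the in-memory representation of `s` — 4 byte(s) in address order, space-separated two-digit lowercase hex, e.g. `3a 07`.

f9 8b bc 3a

[30+:2] err=3 & 0x3 = 0x3; word=0xc0000000
[0+:30] type=965459002 & 0x3fffffff = 0x398bbc3a; word=0xf98bbc3a
word = 0xf98bbc3a → big-endian bytes:
  [0]=0xf9  [1]=0x8b  [2]=0xbc  [3]=0x3a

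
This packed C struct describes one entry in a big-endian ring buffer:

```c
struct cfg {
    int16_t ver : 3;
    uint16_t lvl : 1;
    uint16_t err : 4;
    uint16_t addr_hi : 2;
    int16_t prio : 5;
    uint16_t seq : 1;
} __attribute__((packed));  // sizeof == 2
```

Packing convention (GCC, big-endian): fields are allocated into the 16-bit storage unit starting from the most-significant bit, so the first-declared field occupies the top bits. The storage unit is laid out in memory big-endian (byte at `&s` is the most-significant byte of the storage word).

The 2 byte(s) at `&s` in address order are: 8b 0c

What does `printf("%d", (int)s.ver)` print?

-4

[0]=0x8b [1]=0x0c (big-endian) → word 0x8b0c
ver [13+:3] = (word>>13) & 0x7 = 4  ←
lvl [12+:1] = (word>>12) & 0x1 = 0
err [8+:4] = (word>>8) & 0xf = 11
addr_hi [6+:2] = (word>>6) & 0x3 = 0
prio [1+:5] = (word>>1) & 0x1f = 6
seq [0+:1] = (word>>0) & 0x1 = 0
ver signed 3b, MSB=1: 4 - 8 = -4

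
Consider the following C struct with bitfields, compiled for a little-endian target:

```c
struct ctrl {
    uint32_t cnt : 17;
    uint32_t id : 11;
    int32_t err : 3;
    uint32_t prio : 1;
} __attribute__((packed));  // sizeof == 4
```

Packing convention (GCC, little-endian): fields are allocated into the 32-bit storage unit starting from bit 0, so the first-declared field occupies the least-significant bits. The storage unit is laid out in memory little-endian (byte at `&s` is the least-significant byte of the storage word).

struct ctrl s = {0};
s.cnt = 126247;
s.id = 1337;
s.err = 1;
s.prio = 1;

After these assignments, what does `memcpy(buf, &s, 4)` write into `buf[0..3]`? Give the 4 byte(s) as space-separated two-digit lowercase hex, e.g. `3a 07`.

27 ed 73 9a

cnt:17 = 126247 → 0x1ed27 << 0 → word 0x0001ed27
id:11 = 1337 → 0x539 << 17 → word 0x0a73ed27
err:3 = 1 → 0x1 << 28 → word 0x1a73ed27
prio:1 = 1 → 0x1 << 31 → word 0x9a73ed27
word = 0x9a73ed27 → little-endian bytes:
  [0]=0x27  [1]=0xed  [2]=0x73  [3]=0x9a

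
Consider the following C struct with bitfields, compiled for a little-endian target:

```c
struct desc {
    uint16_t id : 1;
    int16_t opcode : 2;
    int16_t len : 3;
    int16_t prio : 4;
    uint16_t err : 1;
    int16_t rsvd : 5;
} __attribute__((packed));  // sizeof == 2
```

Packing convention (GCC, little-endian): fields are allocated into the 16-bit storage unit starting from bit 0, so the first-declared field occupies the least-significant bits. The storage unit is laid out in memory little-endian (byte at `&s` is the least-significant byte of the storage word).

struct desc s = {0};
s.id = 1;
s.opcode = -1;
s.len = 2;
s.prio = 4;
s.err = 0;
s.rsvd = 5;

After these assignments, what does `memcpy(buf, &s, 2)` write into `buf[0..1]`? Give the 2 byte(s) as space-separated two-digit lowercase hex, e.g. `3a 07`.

id:1 = 1 → 0x1 << 0 → word 0x0001
opcode:2 = -1 → 0x3 << 1 → word 0x0007
len:3 = 2 → 0x2 << 3 → word 0x0017
prio:4 = 4 → 0x4 << 6 → word 0x0117
err:1 = 0 → 0x0 << 10 → word 0x0117
rsvd:5 = 5 → 0x5 << 11 → word 0x2917
word = 0x2917 → little-endian bytes:
  [0]=0x17  [1]=0x29

17 29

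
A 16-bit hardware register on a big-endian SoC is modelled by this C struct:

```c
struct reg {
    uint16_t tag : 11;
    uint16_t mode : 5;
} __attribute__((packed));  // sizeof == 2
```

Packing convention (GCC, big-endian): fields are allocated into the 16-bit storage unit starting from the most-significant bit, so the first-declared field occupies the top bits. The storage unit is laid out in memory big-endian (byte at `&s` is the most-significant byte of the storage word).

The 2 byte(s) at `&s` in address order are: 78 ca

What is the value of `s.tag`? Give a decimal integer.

[0]=0x78 [1]=0xca (big-endian) → word 0x78ca
tag:11 @ bit 5 → (0x78ca>>5)&0x7ff = 0x3c6  ←
mode:5 @ bit 0 → (0x78ca>>0)&0x1f = 0xa

966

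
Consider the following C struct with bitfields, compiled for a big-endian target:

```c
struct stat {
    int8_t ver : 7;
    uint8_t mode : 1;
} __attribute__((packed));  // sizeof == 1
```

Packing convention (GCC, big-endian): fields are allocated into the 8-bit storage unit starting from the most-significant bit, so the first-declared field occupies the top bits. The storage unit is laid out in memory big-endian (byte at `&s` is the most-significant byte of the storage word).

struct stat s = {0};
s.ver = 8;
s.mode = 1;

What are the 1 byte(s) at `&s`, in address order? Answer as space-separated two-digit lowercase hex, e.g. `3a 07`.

11

ver:7 = 8 → 0x8 << 1 → word 0x10
mode:1 = 1 → 0x1 << 0 → word 0x11
word = 0x11 → big-endian bytes:
  [0]=0x11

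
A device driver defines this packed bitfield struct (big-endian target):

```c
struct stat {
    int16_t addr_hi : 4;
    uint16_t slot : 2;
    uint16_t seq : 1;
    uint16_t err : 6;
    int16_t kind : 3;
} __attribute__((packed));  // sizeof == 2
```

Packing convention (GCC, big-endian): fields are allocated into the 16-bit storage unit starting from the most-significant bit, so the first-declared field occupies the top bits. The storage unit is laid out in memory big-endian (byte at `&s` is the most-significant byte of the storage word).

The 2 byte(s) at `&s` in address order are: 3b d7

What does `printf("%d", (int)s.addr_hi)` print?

[0]=0x3b [1]=0xd7 (big-endian) → word 0x3bd7
addr_hi:4 @ bit 12 → (0x3bd7>>12)&0xf = 0x3  ←
slot:2 @ bit 10 → (0x3bd7>>10)&0x3 = 0x2
seq:1 @ bit 9 → (0x3bd7>>9)&0x1 = 0x1
err:6 @ bit 3 → (0x3bd7>>3)&0x3f = 0x3a
kind:3 @ bit 0 → (0x3bd7>>0)&0x7 = 0x7
addr_hi signed 4b, MSB=0: value = 3

3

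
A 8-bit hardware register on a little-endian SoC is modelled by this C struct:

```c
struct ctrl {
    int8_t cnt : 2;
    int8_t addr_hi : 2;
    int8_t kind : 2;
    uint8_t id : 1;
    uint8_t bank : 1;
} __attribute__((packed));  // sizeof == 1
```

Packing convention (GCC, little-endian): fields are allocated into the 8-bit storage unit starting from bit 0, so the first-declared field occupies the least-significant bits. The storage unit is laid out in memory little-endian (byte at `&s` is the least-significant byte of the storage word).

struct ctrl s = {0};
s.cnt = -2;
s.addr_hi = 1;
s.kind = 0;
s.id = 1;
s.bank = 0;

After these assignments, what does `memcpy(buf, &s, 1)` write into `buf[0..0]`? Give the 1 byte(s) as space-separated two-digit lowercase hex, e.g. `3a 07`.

cnt (2b) val=-2 bits=0x2 at bit 0: 0x02
addr_hi (2b) val=1 bits=0x1 at bit 2: 0x06
kind (2b) val=0 bits=0x0 at bit 4: 0x06
id (1b) val=1 bits=0x1 at bit 6: 0x46
bank (1b) val=0 bits=0x0 at bit 7: 0x46
word = 0x46 → little-endian bytes:
  [0]=0x46

46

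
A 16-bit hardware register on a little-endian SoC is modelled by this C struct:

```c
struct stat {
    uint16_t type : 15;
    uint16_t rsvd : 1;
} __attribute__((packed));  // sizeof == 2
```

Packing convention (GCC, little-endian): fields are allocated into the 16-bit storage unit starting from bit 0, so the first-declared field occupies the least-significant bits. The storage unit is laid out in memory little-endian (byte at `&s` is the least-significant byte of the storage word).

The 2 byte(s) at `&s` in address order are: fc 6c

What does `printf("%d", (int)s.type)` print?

[0]=0xfc [1]=0x6c (little-endian) → word 0x6cfc
type [0+:15] = (word>>0) & 0x7fff = 27900  ←
rsvd [15+:1] = (word>>15) & 0x1 = 0

27900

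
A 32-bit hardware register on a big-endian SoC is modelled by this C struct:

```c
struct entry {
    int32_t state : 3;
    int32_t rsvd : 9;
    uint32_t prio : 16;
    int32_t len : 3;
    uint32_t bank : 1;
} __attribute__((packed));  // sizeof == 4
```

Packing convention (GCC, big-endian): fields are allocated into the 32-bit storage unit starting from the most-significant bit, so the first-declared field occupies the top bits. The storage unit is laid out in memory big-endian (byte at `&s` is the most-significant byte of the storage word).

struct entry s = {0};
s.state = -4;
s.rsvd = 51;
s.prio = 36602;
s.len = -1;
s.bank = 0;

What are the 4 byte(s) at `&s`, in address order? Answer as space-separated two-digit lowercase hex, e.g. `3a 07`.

[29+:3] state=-4 & 0x7 = 0x4; word=0x80000000
[20+:9] rsvd=51 & 0x1ff = 0x33; word=0x83300000
[4+:16] prio=36602 & 0xffff = 0x8efa; word=0x8338efa0
[1+:3] len=-1 & 0x7 = 0x7; word=0x8338efae
[0+:1] bank=0 & 0x1 = 0x0; word=0x8338efae
word = 0x8338efae → big-endian bytes:
  [0]=0x83  [1]=0x38  [2]=0xef  [3]=0xae

83 38 ef ae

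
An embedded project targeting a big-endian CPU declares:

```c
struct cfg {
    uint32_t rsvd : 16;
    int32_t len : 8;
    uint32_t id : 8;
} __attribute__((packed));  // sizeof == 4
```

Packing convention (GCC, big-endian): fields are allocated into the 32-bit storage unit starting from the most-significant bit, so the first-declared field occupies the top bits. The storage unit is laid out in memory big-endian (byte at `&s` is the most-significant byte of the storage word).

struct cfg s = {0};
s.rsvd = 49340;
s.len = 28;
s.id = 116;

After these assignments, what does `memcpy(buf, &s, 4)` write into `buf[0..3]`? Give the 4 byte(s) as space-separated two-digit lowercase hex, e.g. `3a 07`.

c0 bc 1c 74

[16+:16] rsvd=49340 & 0xffff = 0xc0bc; word=0xc0bc0000
[8+:8] len=28 & 0xff = 0x1c; word=0xc0bc1c00
[0+:8] id=116 & 0xff = 0x74; word=0xc0bc1c74
word = 0xc0bc1c74 → big-endian bytes:
  [0]=0xc0  [1]=0xbc  [2]=0x1c  [3]=0x74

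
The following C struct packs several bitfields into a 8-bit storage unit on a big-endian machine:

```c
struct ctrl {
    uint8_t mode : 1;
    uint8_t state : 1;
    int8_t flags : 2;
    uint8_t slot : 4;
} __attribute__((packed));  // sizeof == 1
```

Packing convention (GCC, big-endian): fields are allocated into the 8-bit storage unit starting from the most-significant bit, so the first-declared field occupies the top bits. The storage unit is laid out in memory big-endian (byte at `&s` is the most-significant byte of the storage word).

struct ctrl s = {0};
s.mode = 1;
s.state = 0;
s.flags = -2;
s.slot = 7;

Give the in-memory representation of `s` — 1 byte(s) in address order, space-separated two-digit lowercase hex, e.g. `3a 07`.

a7

[7+:1] mode=1 & 0x1 = 0x1; word=0x80
[6+:1] state=0 & 0x1 = 0x0; word=0x80
[4+:2] flags=-2 & 0x3 = 0x2; word=0xa0
[0+:4] slot=7 & 0xf = 0x7; word=0xa7
word = 0xa7 → big-endian bytes:
  [0]=0xa7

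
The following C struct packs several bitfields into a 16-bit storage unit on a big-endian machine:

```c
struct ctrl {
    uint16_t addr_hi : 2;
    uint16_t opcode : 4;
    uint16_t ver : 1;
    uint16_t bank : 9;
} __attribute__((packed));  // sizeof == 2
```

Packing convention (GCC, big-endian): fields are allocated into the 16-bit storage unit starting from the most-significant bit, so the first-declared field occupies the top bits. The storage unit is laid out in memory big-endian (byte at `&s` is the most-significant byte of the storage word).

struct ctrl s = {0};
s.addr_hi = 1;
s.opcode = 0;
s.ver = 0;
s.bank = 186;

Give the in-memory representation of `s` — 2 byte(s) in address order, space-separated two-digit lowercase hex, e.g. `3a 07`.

[14+:2] addr_hi=1 & 0x3 = 0x1; word=0x4000
[10+:4] opcode=0 & 0xf = 0x0; word=0x4000
[9+:1] ver=0 & 0x1 = 0x0; word=0x4000
[0+:9] bank=186 & 0x1ff = 0xba; word=0x40ba
word = 0x40ba → big-endian bytes:
  [0]=0x40  [1]=0xba

40 ba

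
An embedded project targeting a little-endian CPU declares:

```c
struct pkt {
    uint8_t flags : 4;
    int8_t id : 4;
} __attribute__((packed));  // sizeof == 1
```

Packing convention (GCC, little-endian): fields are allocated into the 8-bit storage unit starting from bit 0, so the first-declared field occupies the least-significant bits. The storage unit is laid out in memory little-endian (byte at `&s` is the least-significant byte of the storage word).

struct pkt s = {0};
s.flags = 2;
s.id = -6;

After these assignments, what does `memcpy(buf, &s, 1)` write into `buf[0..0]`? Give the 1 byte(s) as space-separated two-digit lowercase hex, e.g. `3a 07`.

a2

flags (4b) val=2 bits=0x2 at bit 0: 0x02
id (4b) val=-6 bits=0xa at bit 4: 0xa2
word = 0xa2 → little-endian bytes:
  [0]=0xa2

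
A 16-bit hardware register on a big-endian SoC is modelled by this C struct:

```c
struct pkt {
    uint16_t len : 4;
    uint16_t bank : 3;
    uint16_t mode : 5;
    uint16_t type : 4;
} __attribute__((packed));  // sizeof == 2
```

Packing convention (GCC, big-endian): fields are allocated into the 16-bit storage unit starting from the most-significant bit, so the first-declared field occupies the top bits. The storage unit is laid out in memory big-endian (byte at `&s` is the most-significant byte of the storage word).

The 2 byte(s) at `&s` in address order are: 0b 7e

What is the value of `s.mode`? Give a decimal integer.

[0]=0x0b [1]=0x7e (big-endian) → word 0x0b7e
len:4 @ bit 12 → (0x0b7e>>12)&0xf = 0x0
bank:3 @ bit 9 → (0x0b7e>>9)&0x7 = 0x5
mode:5 @ bit 4 → (0x0b7e>>4)&0x1f = 0x17  ←
type:4 @ bit 0 → (0x0b7e>>0)&0xf = 0xe

23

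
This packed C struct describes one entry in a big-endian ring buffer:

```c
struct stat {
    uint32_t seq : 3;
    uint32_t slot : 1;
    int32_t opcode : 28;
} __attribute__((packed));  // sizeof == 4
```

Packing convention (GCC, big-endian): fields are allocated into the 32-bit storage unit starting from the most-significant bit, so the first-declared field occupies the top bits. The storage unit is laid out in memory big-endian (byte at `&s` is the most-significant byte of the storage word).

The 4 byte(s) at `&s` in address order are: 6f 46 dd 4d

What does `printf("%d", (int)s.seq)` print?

[0]=0x6f [1]=0x46 [2]=0xdd [3]=0x4d (big-endian) → word 0x6f46dd4d
seq [29+:3] = (word>>29) & 0x7 = 3  ←
slot [28+:1] = (word>>28) & 0x1 = 0
opcode [0+:28] = (word>>0) & 0xfffffff = 256302413

3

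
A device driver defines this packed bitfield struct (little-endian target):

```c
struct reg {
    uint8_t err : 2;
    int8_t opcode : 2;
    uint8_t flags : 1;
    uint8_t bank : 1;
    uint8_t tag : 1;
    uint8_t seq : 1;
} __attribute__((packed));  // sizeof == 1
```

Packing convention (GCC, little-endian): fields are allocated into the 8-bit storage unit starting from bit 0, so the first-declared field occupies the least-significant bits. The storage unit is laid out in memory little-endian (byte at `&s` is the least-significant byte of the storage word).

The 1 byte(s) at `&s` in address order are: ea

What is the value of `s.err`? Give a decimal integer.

[0]=0xea (little-endian) → word 0xea
err:2 @ bit 0 → (0xea>>0)&0x3 = 0x2  ←
opcode:2 @ bit 2 → (0xea>>2)&0x3 = 0x2
flags:1 @ bit 4 → (0xea>>4)&0x1 = 0x0
bank:1 @ bit 5 → (0xea>>5)&0x1 = 0x1
tag:1 @ bit 6 → (0xea>>6)&0x1 = 0x1
seq:1 @ bit 7 → (0xea>>7)&0x1 = 0x1

2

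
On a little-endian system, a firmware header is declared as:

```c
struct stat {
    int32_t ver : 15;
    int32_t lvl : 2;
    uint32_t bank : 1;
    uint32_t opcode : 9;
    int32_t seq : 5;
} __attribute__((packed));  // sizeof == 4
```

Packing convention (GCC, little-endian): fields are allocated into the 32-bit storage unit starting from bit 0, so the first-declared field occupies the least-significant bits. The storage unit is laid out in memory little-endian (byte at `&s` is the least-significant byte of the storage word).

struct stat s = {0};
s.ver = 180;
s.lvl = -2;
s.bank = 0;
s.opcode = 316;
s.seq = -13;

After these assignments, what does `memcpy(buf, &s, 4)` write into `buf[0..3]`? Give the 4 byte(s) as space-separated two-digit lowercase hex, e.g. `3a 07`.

b4 00 f1 9c

ver:15 = 180 → 0xb4 << 0 → word 0x000000b4
lvl:2 = -2 → 0x2 << 15 → word 0x000100b4
bank:1 = 0 → 0x0 << 17 → word 0x000100b4
opcode:9 = 316 → 0x13c << 18 → word 0x04f100b4
seq:5 = -13 → 0x13 << 27 → word 0x9cf100b4
word = 0x9cf100b4 → little-endian bytes:
  [0]=0xb4  [1]=0x00  [2]=0xf1  [3]=0x9c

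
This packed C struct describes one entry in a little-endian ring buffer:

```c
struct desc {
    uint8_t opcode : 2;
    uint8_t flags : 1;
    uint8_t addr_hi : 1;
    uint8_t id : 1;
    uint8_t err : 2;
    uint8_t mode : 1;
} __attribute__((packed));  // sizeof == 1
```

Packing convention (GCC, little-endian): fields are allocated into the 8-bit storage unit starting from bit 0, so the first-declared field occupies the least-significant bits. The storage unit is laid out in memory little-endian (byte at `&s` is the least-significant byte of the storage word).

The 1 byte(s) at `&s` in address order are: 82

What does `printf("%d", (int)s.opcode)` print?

[0]=0x82 (little-endian) → word 0x82
opcode [0+:2] = (word>>0) & 0x3 = 2  ←
flags [2+:1] = (word>>2) & 0x1 = 0
addr_hi [3+:1] = (word>>3) & 0x1 = 0
id [4+:1] = (word>>4) & 0x1 = 0
err [5+:2] = (word>>5) & 0x3 = 0
mode [7+:1] = (word>>7) & 0x1 = 1

2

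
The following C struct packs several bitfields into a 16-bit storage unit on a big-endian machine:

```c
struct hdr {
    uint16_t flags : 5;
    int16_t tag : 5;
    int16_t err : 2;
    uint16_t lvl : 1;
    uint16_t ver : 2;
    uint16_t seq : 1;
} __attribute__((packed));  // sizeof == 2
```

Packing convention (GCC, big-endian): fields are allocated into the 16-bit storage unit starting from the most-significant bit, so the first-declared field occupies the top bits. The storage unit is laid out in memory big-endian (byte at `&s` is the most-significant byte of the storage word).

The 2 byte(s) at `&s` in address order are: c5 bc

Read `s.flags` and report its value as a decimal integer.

[0]=0xc5 [1]=0xbc (big-endian) → word 0xc5bc
flags [11+:5] = (word>>11) & 0x1f = 24  ←
tag [6+:5] = (word>>6) & 0x1f = 22
err [4+:2] = (word>>4) & 0x3 = 3
lvl [3+:1] = (word>>3) & 0x1 = 1
ver [1+:2] = (word>>1) & 0x3 = 2
seq [0+:1] = (word>>0) & 0x1 = 0

24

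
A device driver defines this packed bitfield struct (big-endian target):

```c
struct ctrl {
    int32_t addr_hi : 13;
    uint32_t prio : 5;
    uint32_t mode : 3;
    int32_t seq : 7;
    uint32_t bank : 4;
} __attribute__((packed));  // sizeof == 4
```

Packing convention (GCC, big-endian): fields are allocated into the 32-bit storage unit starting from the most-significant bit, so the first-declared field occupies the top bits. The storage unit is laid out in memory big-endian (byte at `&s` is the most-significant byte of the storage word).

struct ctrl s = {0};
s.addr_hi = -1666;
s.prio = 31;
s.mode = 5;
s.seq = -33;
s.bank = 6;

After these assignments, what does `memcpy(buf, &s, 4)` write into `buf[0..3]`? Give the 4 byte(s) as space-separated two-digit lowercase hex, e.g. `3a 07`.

[19+:13] addr_hi=-1666 & 0x1fff = 0x197e; word=0xcbf00000
[14+:5] prio=31 & 0x1f = 0x1f; word=0xcbf7c000
[11+:3] mode=5 & 0x7 = 0x5; word=0xcbf7e800
[4+:7] seq=-33 & 0x7f = 0x5f; word=0xcbf7edf0
[0+:4] bank=6 & 0xf = 0x6; word=0xcbf7edf6
word = 0xcbf7edf6 → big-endian bytes:
  [0]=0xcb  [1]=0xf7  [2]=0xed  [3]=0xf6

cb f7 ed f6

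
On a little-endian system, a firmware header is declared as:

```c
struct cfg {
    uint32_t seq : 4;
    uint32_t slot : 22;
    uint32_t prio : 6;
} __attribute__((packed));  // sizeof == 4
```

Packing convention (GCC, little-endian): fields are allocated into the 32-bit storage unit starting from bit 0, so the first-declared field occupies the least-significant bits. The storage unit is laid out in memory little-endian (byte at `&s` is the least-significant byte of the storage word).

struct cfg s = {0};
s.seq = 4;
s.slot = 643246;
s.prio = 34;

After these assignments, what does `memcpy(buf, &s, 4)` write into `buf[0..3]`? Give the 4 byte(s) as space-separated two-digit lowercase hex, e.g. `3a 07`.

seq:4 = 4 → 0x4 << 0 → word 0x00000004
slot:22 = 643246 → 0x9d0ae << 4 → word 0x009d0ae4
prio:6 = 34 → 0x22 << 26 → word 0x889d0ae4
word = 0x889d0ae4 → little-endian bytes:
  [0]=0xe4  [1]=0x0a  [2]=0x9d  [3]=0x88

e4 0a 9d 88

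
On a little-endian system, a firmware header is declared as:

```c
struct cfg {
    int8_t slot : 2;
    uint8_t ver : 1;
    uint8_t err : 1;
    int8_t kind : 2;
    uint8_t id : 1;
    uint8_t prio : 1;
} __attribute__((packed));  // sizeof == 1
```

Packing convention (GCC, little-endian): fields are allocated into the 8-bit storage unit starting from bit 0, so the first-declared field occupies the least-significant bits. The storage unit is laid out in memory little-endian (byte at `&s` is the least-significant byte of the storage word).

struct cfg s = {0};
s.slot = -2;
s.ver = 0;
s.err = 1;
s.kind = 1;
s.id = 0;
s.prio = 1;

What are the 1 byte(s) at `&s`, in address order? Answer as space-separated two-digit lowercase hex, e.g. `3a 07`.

9a

slot (2b) val=-2 bits=0x2 at bit 0: 0x02
ver (1b) val=0 bits=0x0 at bit 2: 0x02
err (1b) val=1 bits=0x1 at bit 3: 0x0a
kind (2b) val=1 bits=0x1 at bit 4: 0x1a
id (1b) val=0 bits=0x0 at bit 6: 0x1a
prio (1b) val=1 bits=0x1 at bit 7: 0x9a
word = 0x9a → little-endian bytes:
  [0]=0x9a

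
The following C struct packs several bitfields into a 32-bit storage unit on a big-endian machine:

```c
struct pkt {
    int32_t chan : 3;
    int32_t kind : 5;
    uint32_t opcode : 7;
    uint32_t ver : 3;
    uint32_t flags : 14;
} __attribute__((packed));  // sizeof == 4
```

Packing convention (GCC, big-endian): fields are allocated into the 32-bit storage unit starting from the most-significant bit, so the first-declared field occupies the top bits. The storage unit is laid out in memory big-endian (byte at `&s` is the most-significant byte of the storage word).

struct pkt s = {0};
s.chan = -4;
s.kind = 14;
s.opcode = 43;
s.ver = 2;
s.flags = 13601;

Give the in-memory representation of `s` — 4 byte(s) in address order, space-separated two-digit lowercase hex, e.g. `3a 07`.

8e 56 b5 21

chan (3b) val=-4 bits=0x4 at bit 29: 0x80000000
kind (5b) val=14 bits=0xe at bit 24: 0x8e000000
opcode (7b) val=43 bits=0x2b at bit 17: 0x8e560000
ver (3b) val=2 bits=0x2 at bit 14: 0x8e568000
flags (14b) val=13601 bits=0x3521 at bit 0: 0x8e56b521
word = 0x8e56b521 → big-endian bytes:
  [0]=0x8e  [1]=0x56  [2]=0xb5  [3]=0x21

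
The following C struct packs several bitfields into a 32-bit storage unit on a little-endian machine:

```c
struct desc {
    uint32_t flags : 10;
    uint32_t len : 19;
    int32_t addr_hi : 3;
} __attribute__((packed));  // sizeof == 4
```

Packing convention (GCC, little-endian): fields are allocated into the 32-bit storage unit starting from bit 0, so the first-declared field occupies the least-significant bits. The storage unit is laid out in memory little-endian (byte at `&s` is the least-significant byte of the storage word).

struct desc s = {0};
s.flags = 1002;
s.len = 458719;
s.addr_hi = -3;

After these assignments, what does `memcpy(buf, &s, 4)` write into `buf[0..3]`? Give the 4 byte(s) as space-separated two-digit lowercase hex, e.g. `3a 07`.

ea 7f ff bb

flags:10 = 1002 → 0x3ea << 0 → word 0x000003ea
len:19 = 458719 → 0x6ffdf << 10 → word 0x1bff7fea
addr_hi:3 = -3 → 0x5 << 29 → word 0xbbff7fea
word = 0xbbff7fea → little-endian bytes:
  [0]=0xea  [1]=0x7f  [2]=0xff  [3]=0xbb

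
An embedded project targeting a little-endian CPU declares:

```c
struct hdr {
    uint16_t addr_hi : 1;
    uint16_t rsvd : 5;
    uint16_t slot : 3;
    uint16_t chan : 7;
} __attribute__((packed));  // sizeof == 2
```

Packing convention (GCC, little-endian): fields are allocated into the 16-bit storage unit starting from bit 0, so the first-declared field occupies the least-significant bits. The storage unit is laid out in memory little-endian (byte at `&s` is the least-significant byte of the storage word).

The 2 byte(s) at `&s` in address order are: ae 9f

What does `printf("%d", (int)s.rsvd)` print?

23

[0]=0xae [1]=0x9f (little-endian) → word 0x9fae
addr_hi:1 @ bit 0 → (0x9fae>>0)&0x1 = 0x0
rsvd:5 @ bit 1 → (0x9fae>>1)&0x1f = 0x17  ←
slot:3 @ bit 6 → (0x9fae>>6)&0x7 = 0x6
chan:7 @ bit 9 → (0x9fae>>9)&0x7f = 0x4f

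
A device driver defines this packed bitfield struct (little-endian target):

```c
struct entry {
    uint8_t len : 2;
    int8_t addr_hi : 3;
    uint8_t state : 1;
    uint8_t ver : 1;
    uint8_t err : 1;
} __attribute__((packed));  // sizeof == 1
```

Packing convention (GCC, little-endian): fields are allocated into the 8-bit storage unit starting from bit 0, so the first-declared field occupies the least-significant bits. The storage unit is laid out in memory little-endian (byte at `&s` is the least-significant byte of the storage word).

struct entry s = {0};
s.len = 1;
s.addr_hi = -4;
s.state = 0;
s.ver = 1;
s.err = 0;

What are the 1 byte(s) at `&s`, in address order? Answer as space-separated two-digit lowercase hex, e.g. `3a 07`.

len (2b) val=1 bits=0x1 at bit 0: 0x01
addr_hi (3b) val=-4 bits=0x4 at bit 2: 0x11
state (1b) val=0 bits=0x0 at bit 5: 0x11
ver (1b) val=1 bits=0x1 at bit 6: 0x51
err (1b) val=0 bits=0x0 at bit 7: 0x51
word = 0x51 → little-endian bytes:
  [0]=0x51

51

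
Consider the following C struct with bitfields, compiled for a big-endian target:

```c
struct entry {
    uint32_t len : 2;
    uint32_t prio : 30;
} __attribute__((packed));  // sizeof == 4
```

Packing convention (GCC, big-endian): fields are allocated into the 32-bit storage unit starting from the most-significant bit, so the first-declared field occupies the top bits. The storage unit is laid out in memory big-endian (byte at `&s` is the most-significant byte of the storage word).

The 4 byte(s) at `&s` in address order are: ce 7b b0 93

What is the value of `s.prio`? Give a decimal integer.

[0]=0xce [1]=0x7b [2]=0xb0 [3]=0x93 (big-endian) → word 0xce7bb093
len:2 @ bit 30 → (0xce7bb093>>30)&0x3 = 0x3
prio:30 @ bit 0 → (0xce7bb093>>0)&0x3fffffff = 0xe7bb093  ←

242987155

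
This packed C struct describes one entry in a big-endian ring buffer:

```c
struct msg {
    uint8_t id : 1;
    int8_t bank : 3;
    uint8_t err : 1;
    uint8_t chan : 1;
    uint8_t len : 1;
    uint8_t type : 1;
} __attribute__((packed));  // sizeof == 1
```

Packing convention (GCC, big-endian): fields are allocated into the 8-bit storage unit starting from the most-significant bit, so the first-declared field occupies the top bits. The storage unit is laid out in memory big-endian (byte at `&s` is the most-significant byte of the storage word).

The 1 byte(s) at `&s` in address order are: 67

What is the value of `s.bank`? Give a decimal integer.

-2

[0]=0x67 (big-endian) → word 0x67
id:1 @ bit 7 → (0x67>>7)&0x1 = 0x0
bank:3 @ bit 4 → (0x67>>4)&0x7 = 0x6  ←
err:1 @ bit 3 → (0x67>>3)&0x1 = 0x0
chan:1 @ bit 2 → (0x67>>2)&0x1 = 0x1
len:1 @ bit 1 → (0x67>>1)&0x1 = 0x1
type:1 @ bit 0 → (0x67>>0)&0x1 = 0x1
bank signed 3b, MSB=1: 6 - 8 = -2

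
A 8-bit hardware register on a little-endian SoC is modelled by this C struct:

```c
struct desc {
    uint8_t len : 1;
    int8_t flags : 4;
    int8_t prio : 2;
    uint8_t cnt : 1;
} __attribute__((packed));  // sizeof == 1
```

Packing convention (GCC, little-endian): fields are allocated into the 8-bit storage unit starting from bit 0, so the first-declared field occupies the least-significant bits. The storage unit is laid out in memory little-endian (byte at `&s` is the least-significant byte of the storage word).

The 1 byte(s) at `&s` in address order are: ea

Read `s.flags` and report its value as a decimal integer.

5

[0]=0xea (little-endian) → word 0xea
len [0+:1] = (word>>0) & 0x1 = 0
flags [1+:4] = (word>>1) & 0xf = 5  ←
prio [5+:2] = (word>>5) & 0x3 = 3
cnt [7+:1] = (word>>7) & 0x1 = 1
flags signed 4b, MSB=0: value = 5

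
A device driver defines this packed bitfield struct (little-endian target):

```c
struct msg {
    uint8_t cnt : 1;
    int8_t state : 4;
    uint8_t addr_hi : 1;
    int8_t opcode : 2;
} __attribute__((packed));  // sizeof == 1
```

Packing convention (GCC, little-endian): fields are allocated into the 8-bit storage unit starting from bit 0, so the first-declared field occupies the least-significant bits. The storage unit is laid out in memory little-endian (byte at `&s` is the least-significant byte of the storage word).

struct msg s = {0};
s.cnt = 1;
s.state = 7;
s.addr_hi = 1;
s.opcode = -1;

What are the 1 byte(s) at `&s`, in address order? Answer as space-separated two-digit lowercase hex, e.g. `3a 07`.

ef

cnt (1b) val=1 bits=0x1 at bit 0: 0x01
state (4b) val=7 bits=0x7 at bit 1: 0x0f
addr_hi (1b) val=1 bits=0x1 at bit 5: 0x2f
opcode (2b) val=-1 bits=0x3 at bit 6: 0xef
word = 0xef → little-endian bytes:
  [0]=0xef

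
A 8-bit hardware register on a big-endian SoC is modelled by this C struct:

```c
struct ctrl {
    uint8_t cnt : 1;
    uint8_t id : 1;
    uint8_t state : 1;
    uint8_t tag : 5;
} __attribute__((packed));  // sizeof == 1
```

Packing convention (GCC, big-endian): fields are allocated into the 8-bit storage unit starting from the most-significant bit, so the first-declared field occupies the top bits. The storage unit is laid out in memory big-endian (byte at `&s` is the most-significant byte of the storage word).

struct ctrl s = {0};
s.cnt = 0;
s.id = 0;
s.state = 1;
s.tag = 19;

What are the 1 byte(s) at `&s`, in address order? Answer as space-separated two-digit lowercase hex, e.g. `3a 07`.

33

[7+:1] cnt=0 & 0x1 = 0x0; word=0x00
[6+:1] id=0 & 0x1 = 0x0; word=0x00
[5+:1] state=1 & 0x1 = 0x1; word=0x20
[0+:5] tag=19 & 0x1f = 0x13; word=0x33
word = 0x33 → big-endian bytes:
  [0]=0x33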